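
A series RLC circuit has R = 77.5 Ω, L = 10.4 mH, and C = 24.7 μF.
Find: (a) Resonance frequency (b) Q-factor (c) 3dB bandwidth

Step 1 — Resonance: ω₀ = 1/√(LC) = 1/√(0.0104·2.47e-05) = 1973 rad/s.
Step 2 — f₀ = ω₀/(2π) = 314 Hz.
Step 3 — Series Q: Q = ω₀L/R = 1973·0.0104/77.5 = 0.2648.
Step 4 — Bandwidth: Δω = ω₀/Q = 7452 rad/s; BW = Δω/(2π) = 1186 Hz.

(a) f₀ = 314 Hz  (b) Q = 0.2648  (c) BW = 1186 Hz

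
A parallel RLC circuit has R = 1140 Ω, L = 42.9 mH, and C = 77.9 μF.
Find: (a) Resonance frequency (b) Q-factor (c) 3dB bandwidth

Step 1 — Resonance: ω₀ = 1/√(LC) = 1/√(0.0429·7.79e-05) = 547 rad/s.
Step 2 — f₀ = ω₀/(2π) = 87.06 Hz.
Step 3 — Parallel Q: Q = R/(ω₀L) = 1140/(547·0.0429) = 48.58.
Step 4 — Bandwidth: Δω = ω₀/Q = 11.26 rad/s; BW = Δω/(2π) = 1.792 Hz.

(a) f₀ = 87.06 Hz  (b) Q = 48.58  (c) BW = 1.792 Hz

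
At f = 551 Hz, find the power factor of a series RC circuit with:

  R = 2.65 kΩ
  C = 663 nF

Step 1 — Angular frequency: ω = 2π·f = 2π·551 = 3462 rad/s.
Step 2 — Component impedances:
  R: Z = R = 2650 Ω
  C: Z = 1/(jωC) = -j/(ω·C) = 0 - j435.7 Ω
Step 3 — Series combination: Z_total = R + C = 2650 - j435.7 Ω = 2686∠-9.3° Ω.
Step 4 — Power factor: PF = cos(φ) = Re(Z)/|Z| = 2650/2685.57 = 0.9868.
Step 5 — Type: Im(Z) = -435.7 ⇒ leading (phase φ = -9.3°).

PF = 0.9868 (leading, φ = -9.3°)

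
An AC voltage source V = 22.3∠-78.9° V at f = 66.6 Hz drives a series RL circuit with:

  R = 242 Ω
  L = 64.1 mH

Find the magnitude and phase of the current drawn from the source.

Step 1 — Angular frequency: ω = 2π·f = 2π·66.6 = 418.5 rad/s.
Step 2 — Component impedances:
  R: Z = R = 242 Ω
  L: Z = jωL = j·418.5·0.0641 = 0 + j26.82 Ω
Step 3 — Series combination: Z_total = R + L = 242 + j26.82 Ω = 243.5∠6.3° Ω.
Step 4 — Source phasor: V = 22.3∠-78.9° V = 4.293 - j21.88 V.
Step 5 — Ohm's law: I = V / Z_total = (4.293 - j21.88) / (242 + j26.82) = 0.007624 - j0.09127 A.
Step 6 — Convert to polar: |I| = 0.09159 A, ∠I = -85.2°.

I = 0.09159∠-85.2° A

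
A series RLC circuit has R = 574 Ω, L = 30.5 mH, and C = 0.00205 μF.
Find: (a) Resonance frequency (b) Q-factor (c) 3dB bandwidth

Step 1 — Resonance: ω₀ = 1/√(LC) = 1/√(0.0305·2.05e-09) = 1.265e+05 rad/s.
Step 2 — f₀ = ω₀/(2π) = 2.013e+04 Hz.
Step 3 — Series Q: Q = ω₀L/R = 1.265e+05·0.0305/574 = 6.72.
Step 4 — Bandwidth: Δω = ω₀/Q = 1.882e+04 rad/s; BW = Δω/(2π) = 2995 Hz.

(a) f₀ = 2.013e+04 Hz  (b) Q = 6.72  (c) BW = 2995 Hz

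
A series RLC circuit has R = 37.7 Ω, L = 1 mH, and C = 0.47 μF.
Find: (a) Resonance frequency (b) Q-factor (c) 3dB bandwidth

Step 1 — Resonance condition Im(Z)=0 gives ω₀ = 1/√(LC).
Step 2 — ω₀ = 1/√(0.001·4.7e-07) = 4.613e+04 rad/s.
Step 3 — f₀ = ω₀/(2π) = 7341 Hz.
Step 4 — Series Q: Q = ω₀L/R = 4.613e+04·0.001/37.7 = 1.224.
Step 5 — 3dB bandwidth: Δω = ω₀/Q = 3.77e+04 rad/s; BW = Δω/(2π) = 6000 Hz.

(a) f₀ = 7341 Hz  (b) Q = 1.224  (c) BW = 6000 Hz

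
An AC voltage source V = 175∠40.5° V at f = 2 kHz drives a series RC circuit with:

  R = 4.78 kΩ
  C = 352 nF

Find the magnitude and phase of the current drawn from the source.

Step 1 — Angular frequency: ω = 2π·f = 2π·2000 = 1.257e+04 rad/s.
Step 2 — Component impedances:
  R: Z = R = 4780 Ω
  C: Z = 1/(jωC) = -j/(ω·C) = 0 - j226.1 Ω
Step 3 — Series combination: Z_total = R + C = 4780 - j226.1 Ω = 4785∠-2.7° Ω.
Step 4 — Source phasor: V = 175∠40.5° V = 133.1 + j113.7 V.
Step 5 — Ohm's law: I = V / Z_total = (133.1 + j113.7) / (4780 - j226.1) = 0.02665 + j0.02504 A.
Step 6 — Convert to polar: |I| = 0.03657 A, ∠I = 43.2°.

I = 0.03657∠43.2° A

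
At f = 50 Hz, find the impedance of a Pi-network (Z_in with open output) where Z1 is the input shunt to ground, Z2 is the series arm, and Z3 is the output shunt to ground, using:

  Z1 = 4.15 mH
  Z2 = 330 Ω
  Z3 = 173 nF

Step 1 — Angular frequency: ω = 2π·f = 2π·50 = 314.2 rad/s.
Step 2 — Component impedances:
  Z1: Z = jωL = j·314.2·0.00415 = 0 + j1.304 Ω
  Z2: Z = R = 330 Ω
  Z3: Z = 1/(jωC) = -j/(ω·C) = 0 - j1.84e+04 Ω
Step 3 — With open output, the series arm Z2 and the output shunt Z3 appear in series to ground: Z2 + Z3 = 330 - j1.84e+04 Ω.
Step 4 — Parallel with input shunt Z1: Z_in = Z1 || (Z2 + Z3) = 1.657e-06 + j1.304 Ω = 1.304∠90.0° Ω.

Z = 1.657e-06 + j1.304 Ω = 1.304∠90.0° Ω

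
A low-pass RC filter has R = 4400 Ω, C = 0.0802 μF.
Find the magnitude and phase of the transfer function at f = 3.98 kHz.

Step 1 — Angular frequency: ω = 2π·3980 = 2.501e+04 rad/s.
Step 2 — Transfer function: H(jω) = 1/(1 + jωRC).
Step 3 — Denominator: 1 + jωRC = 1 + j·2.501e+04·4400·8.02e-08 = 1 + j8.824.
Step 4 — H = 0.01268 - j0.1119.
Step 5 — Magnitude: |H| = 0.1126 (-19.0 dB); phase: φ = -83.5°.

|H| = 0.1126 (-19.0 dB), φ = -83.5°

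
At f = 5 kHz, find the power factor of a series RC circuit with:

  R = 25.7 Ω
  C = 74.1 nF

Step 1 — Angular frequency: ω = 2π·f = 2π·5000 = 3.142e+04 rad/s.
Step 2 — Component impedances:
  R: Z = R = 25.7 Ω
  C: Z = 1/(jωC) = -j/(ω·C) = 0 - j429.6 Ω
Step 3 — Series combination: Z_total = R + C = 25.7 - j429.6 Ω = 430.3∠-86.6° Ω.
Step 4 — Power factor: PF = cos(φ) = Re(Z)/|Z| = 25.7/430.34 = 0.05972.
Step 5 — Type: Im(Z) = -429.6 ⇒ leading (phase φ = -86.6°).

PF = 0.05972 (leading, φ = -86.6°)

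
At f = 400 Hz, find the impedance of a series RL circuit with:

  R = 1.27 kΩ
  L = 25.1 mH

Step 1 — Angular frequency: ω = 2π·f = 2π·400 = 2513 rad/s.
Step 2 — Component impedances:
  R: Z = R = 1270 Ω
  L: Z = jωL = j·2513·0.0251 = 0 + j63.08 Ω
Step 3 — Series combination: Z_total = R + L = 1270 + j63.08 Ω = 1272∠2.8° Ω.

Z = 1270 + j63.08 Ω = 1272∠2.8° Ω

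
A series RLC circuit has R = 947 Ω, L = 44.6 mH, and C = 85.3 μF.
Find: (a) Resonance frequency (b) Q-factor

Step 1 — Resonance condition Im(Z)=0 gives ω₀ = 1/√(LC).
Step 2 — ω₀ = 1/√(0.0446·8.53e-05) = 512.7 rad/s.
Step 3 — f₀ = ω₀/(2π) = 81.6 Hz.
Step 4 — Series Q: Q = ω₀L/R = 512.7·0.0446/947 = 0.02415.

(a) f₀ = 81.6 Hz  (b) Q = 0.02415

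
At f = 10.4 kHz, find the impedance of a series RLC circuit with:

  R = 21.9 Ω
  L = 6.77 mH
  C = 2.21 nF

Step 1 — Angular frequency: ω = 2π·f = 2π·1.04e+04 = 6.535e+04 rad/s.
Step 2 — Component impedances:
  R: Z = R = 21.9 Ω
  L: Z = jωL = j·6.535e+04·0.00677 = 0 + j442.4 Ω
  C: Z = 1/(jωC) = -j/(ω·C) = 0 - j6925 Ω
Step 3 — Series combination: Z_total = R + L + C = 21.9 - j6482 Ω = 6482∠-89.8° Ω.

Z = 21.9 - j6482 Ω = 6482∠-89.8° Ω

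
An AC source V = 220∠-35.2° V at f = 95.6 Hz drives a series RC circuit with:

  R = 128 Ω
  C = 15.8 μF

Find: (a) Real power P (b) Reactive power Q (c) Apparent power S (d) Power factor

Step 1 — Angular frequency: ω = 2π·f = 2π·95.6 = 600.7 rad/s.
Step 2 — Component impedances:
  R: Z = R = 128 Ω
  C: Z = 1/(jωC) = -j/(ω·C) = 0 - j105.4 Ω
Step 3 — Series combination: Z_total = R + C = 128 - j105.4 Ω = 165.8∠-39.5° Ω.
Step 4 — Source phasor: V = 220∠-35.2° V = 179.8 - j126.8 V.
Step 5 — Current: I = V / Z = 1.323 + j0.09858 A = 1.327∠4.3° A.
Step 6 — Complex power: S = V·I* = 225.4 - j185.5 VA.
Step 7 — Real power: P = Re(S) = 225.4 W.
Step 8 — Reactive power: Q = Im(S) = -185.5 VAR.
Step 9 — Apparent power: |S| = 291.9 VA.
Step 10 — Power factor: PF = P/|S| = 0.7721 (leading).

(a) P = 225.4 W  (b) Q = -185.5 VAR  (c) S = 291.9 VA  (d) PF = 0.7721 (leading)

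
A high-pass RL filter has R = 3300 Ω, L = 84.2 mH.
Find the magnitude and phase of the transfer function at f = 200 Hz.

Step 1 — Angular frequency: ω = 2π·200 = 1257 rad/s.
Step 2 — Transfer function: H(jω) = jωL/(R + jωL).
Step 3 — Numerator jωL = j·105.8; denominator R + jωL = 3300 + j105.8.
Step 4 — H = 0.001027 + j0.03203.
Step 5 — Magnitude: |H| = 0.03205 (-29.9 dB); phase: φ = 88.2°.

|H| = 0.03205 (-29.9 dB), φ = 88.2°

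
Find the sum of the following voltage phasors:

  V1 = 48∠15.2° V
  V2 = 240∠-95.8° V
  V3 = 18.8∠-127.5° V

Step 1 — Convert each phasor to rectangular form:
  V1 = 48·(cos(15.2°) + j·sin(15.2°)) = 46.32 + j12.59 V
  V2 = 240·(cos(-95.8°) + j·sin(-95.8°)) = -24.25 - j238.8 V
  V3 = 18.8·(cos(-127.5°) + j·sin(-127.5°)) = -11.44 - j14.92 V
Step 2 — Sum components: V_total = 10.62 - j241.1 V.
Step 3 — Convert to polar: |V_total| = 241.3 V, ∠V_total = -87.5°.

V_total = 241.3∠-87.5° V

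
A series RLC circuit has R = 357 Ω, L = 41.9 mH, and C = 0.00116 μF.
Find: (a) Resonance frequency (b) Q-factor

Step 1 — Resonance condition Im(Z)=0 gives ω₀ = 1/√(LC).
Step 2 — ω₀ = 1/√(0.0419·1.16e-09) = 1.434e+05 rad/s.
Step 3 — f₀ = ω₀/(2π) = 2.283e+04 Hz.
Step 4 — Series Q: Q = ω₀L/R = 1.434e+05·0.0419/357 = 16.83.

(a) f₀ = 2.283e+04 Hz  (b) Q = 16.83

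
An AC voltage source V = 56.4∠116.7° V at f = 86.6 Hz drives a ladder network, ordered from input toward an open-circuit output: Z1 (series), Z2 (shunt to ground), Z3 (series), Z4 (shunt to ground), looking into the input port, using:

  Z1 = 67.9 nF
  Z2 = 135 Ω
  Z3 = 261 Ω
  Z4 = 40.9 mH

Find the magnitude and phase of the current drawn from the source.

Step 1 — Angular frequency: ω = 2π·f = 2π·86.6 = 544.1 rad/s.
Step 2 — Component impedances:
  Z1: Z = 1/(jωC) = -j/(ω·C) = 0 - j2.707e+04 Ω
  Z2: Z = R = 135 Ω
  Z3: Z = R = 261 Ω
  Z4: Z = jωL = j·544.1·0.0409 = 0 + j22.25 Ω
Step 3 — Ladder network (open output): work backward from the far end, alternating series and parallel combinations. Z_in = 89.12 - j2.706e+04 Ω = 2.706e+04∠-89.8° Ω.
Step 4 — Source phasor: V = 56.4∠116.7° V = -25.34 + j50.39 V.
Step 5 — Ohm's law: I = V / Z_total = (-25.34 + j50.39) / (89.12 - j2.706e+04) = -0.001865 - j0.0009302 A.
Step 6 — Convert to polar: |I| = 0.002084 A, ∠I = -153.5°.

I = 0.002084∠-153.5° A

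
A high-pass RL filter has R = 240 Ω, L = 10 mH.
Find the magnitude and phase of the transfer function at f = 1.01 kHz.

Step 1 — Angular frequency: ω = 2π·1010 = 6346 rad/s.
Step 2 — Transfer function: H(jω) = jωL/(R + jωL).
Step 3 — Numerator jωL = j·63.46; denominator R + jωL = 240 + j63.46.
Step 4 — H = 0.06535 + j0.2471.
Step 5 — Magnitude: |H| = 0.2556 (-11.8 dB); phase: φ = 75.2°.

|H| = 0.2556 (-11.8 dB), φ = 75.2°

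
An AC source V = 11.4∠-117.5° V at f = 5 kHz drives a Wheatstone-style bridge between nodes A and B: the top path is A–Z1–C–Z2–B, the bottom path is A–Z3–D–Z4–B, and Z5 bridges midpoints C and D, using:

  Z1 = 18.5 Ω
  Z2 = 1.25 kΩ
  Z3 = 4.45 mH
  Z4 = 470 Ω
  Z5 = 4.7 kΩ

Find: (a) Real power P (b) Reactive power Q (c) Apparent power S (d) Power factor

Step 1 — Angular frequency: ω = 2π·f = 2π·5000 = 3.142e+04 rad/s.
Step 2 — Component impedances:
  Z1: Z = R = 18.5 Ω
  Z2: Z = R = 1250 Ω
  Z3: Z = jωL = j·3.142e+04·0.00445 = 0 + j139.8 Ω
  Z4: Z = R = 470 Ω
  Z5: Z = R = 4700 Ω
Step 3 — Bridge requires nodal analysis (the Z5 bridge couples midpoints C and D, so the two paths cannot be reduced to a simple series/parallel combination). Setting node B to ground and injecting 1 A at node A, the 3-node admittance system at A, C, D solves to V_A = Z_AB = 351 + j73.76 Ω = 358.7∠11.9° Ω.
Step 4 — Source phasor: V = 11.4∠-117.5° V = -5.264 - j10.11 V.
Step 5 — Current: I = V / Z = -0.02016 - j0.02457 A = 0.03178∠-129.4° A.
Step 6 — Complex power: S = V·I* = 0.3546 + j0.07452 VA.
Step 7 — Real power: P = Re(S) = 0.3546 W.
Step 8 — Reactive power: Q = Im(S) = 0.07452 VAR.
Step 9 — Apparent power: |S| = 0.3623 VA.
Step 10 — Power factor: PF = P/|S| = 0.9786 (lagging).

(a) P = 0.3546 W  (b) Q = 0.07452 VAR  (c) S = 0.3623 VA  (d) PF = 0.9786 (lagging)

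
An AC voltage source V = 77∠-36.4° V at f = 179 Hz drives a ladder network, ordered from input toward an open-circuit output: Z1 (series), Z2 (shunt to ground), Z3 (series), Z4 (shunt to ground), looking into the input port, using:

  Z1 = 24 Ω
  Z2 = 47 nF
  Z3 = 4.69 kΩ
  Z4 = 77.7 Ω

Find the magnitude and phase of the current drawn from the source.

Step 1 — Angular frequency: ω = 2π·f = 2π·179 = 1125 rad/s.
Step 2 — Component impedances:
  Z1: Z = R = 24 Ω
  Z2: Z = 1/(jωC) = -j/(ω·C) = 0 - j1.892e+04 Ω
  Z3: Z = R = 4690 Ω
  Z4: Z = R = 77.7 Ω
Step 3 — Ladder network (open output): work backward from the far end, alternating series and parallel combinations. Z_in = 4507 - j1130 Ω = 4646∠-14.1° Ω.
Step 4 — Source phasor: V = 77∠-36.4° V = 61.98 - j45.69 V.
Step 5 — Ohm's law: I = V / Z_total = (61.98 - j45.69) / (4507 - j1130) = 0.01533 - j0.006296 A.
Step 6 — Convert to polar: |I| = 0.01657 A, ∠I = -22.3°.

I = 0.01657∠-22.3° A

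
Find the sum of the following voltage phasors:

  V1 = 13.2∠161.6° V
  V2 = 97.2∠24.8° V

Step 1 — Convert each phasor to rectangular form:
  V1 = 13.2·(cos(161.6°) + j·sin(161.6°)) = -12.53 + j4.167 V
  V2 = 97.2·(cos(24.8°) + j·sin(24.8°)) = 88.24 + j40.77 V
Step 2 — Sum components: V_total = 75.71 + j44.94 V.
Step 3 — Convert to polar: |V_total| = 88.04 V, ∠V_total = 30.7°.

V_total = 88.04∠30.7° V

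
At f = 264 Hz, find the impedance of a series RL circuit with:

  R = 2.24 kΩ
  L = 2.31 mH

Step 1 — Angular frequency: ω = 2π·f = 2π·264 = 1659 rad/s.
Step 2 — Component impedances:
  R: Z = R = 2240 Ω
  L: Z = jωL = j·1659·0.00231 = 0 + j3.832 Ω
Step 3 — Series combination: Z_total = R + L = 2240 + j3.832 Ω = 2240∠0.1° Ω.

Z = 2240 + j3.832 Ω = 2240∠0.1° Ω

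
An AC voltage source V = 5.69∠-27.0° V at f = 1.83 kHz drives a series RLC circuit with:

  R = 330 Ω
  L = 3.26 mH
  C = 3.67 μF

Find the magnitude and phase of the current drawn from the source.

Step 1 — Angular frequency: ω = 2π·f = 2π·1830 = 1.15e+04 rad/s.
Step 2 — Component impedances:
  R: Z = R = 330 Ω
  L: Z = jωL = j·1.15e+04·0.00326 = 0 + j37.48 Ω
  C: Z = 1/(jωC) = -j/(ω·C) = 0 - j23.7 Ω
Step 3 — Series combination: Z_total = R + L + C = 330 + j13.79 Ω = 330.3∠2.4° Ω.
Step 4 — Source phasor: V = 5.69∠-27.0° V = 5.07 - j2.583 V.
Step 5 — Ohm's law: I = V / Z_total = (5.07 - j2.583) / (330 + j13.79) = 0.01501 - j0.008455 A.
Step 6 — Convert to polar: |I| = 0.01723 A, ∠I = -29.4°.

I = 0.01723∠-29.4° A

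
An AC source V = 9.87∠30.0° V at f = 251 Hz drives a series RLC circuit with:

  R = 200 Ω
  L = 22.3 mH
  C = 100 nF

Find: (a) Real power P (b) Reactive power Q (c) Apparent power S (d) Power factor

Step 1 — Angular frequency: ω = 2π·f = 2π·251 = 1577 rad/s.
Step 2 — Component impedances:
  R: Z = R = 200 Ω
  L: Z = jωL = j·1577·0.0223 = 0 + j35.17 Ω
  C: Z = 1/(jωC) = -j/(ω·C) = 0 - j6341 Ω
Step 3 — Series combination: Z_total = R + L + C = 200 - j6306 Ω = 6309∠-88.2° Ω.
Step 4 — Source phasor: V = 9.87∠30.0° V = 8.548 + j4.935 V.
Step 5 — Current: I = V / Z = -0.0007389 + j0.001379 A = 0.001564∠118.2° A.
Step 6 — Complex power: S = V·I* = 0.0004895 - j0.01543 VA.
Step 7 — Real power: P = Re(S) = 0.0004895 W.
Step 8 — Reactive power: Q = Im(S) = -0.01543 VAR.
Step 9 — Apparent power: |S| = 0.01544 VA.
Step 10 — Power factor: PF = P/|S| = 0.0317 (leading).

(a) P = 0.0004895 W  (b) Q = -0.01543 VAR  (c) S = 0.01544 VA  (d) PF = 0.0317 (leading)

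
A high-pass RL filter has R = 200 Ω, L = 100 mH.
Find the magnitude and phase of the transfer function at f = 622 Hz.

Step 1 — Angular frequency: ω = 2π·622 = 3908 rad/s.
Step 2 — Transfer function: H(jω) = jωL/(R + jωL).
Step 3 — Numerator jωL = j·390.8; denominator R + jωL = 200 + j390.8.
Step 4 — H = 0.7925 + j0.4055.
Step 5 — Magnitude: |H| = 0.8902 (-1.0 dB); phase: φ = 27.1°.

|H| = 0.8902 (-1.0 dB), φ = 27.1°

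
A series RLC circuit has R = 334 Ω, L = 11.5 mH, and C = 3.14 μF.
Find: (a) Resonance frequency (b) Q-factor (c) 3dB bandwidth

Step 1 — Resonance: ω₀ = 1/√(LC) = 1/√(0.0115·3.14e-06) = 5262 rad/s.
Step 2 — f₀ = ω₀/(2π) = 837.5 Hz.
Step 3 — Series Q: Q = ω₀L/R = 5262·0.0115/334 = 0.1812.
Step 4 — Bandwidth: Δω = ω₀/Q = 2.904e+04 rad/s; BW = Δω/(2π) = 4622 Hz.

(a) f₀ = 837.5 Hz  (b) Q = 0.1812  (c) BW = 4622 Hz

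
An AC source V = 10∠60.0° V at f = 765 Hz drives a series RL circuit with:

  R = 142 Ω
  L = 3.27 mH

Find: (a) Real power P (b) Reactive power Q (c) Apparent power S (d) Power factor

Step 1 — Angular frequency: ω = 2π·f = 2π·765 = 4807 rad/s.
Step 2 — Component impedances:
  R: Z = R = 142 Ω
  L: Z = jωL = j·4807·0.00327 = 0 + j15.72 Ω
Step 3 — Series combination: Z_total = R + L = 142 + j15.72 Ω = 142.9∠6.3° Ω.
Step 4 — Source phasor: V = 10∠60.0° V = 5 + j8.66 V.
Step 5 — Current: I = V / Z = 0.04145 + j0.0564 A = 0.07∠53.7° A.
Step 6 — Complex power: S = V·I* = 0.6957 + j0.07701 VA.
Step 7 — Real power: P = Re(S) = 0.6957 W.
Step 8 — Reactive power: Q = Im(S) = 0.07701 VAR.
Step 9 — Apparent power: |S| = 0.7 VA.
Step 10 — Power factor: PF = P/|S| = 0.9939 (lagging).

(a) P = 0.6957 W  (b) Q = 0.07701 VAR  (c) S = 0.7 VA  (d) PF = 0.9939 (lagging)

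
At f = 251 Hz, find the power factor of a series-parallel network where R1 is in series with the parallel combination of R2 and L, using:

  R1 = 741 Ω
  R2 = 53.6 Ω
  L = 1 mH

Step 1 — Angular frequency: ω = 2π·f = 2π·251 = 1577 rad/s.
Step 2 — Component impedances:
  R1: Z = R = 741 Ω
  R2: Z = R = 53.6 Ω
  L: Z = jωL = j·1577·0.001 = 0 + j1.577 Ω
Step 3 — Parallel branch: R2 || L = 1/(1/R2 + 1/L) = 0.04636 + j1.576 Ω.
Step 4 — Series with R1: Z_total = R1 + (R2 || L) = 741 + j1.576 Ω = 741∠0.1° Ω.
Step 5 — Power factor: PF = cos(φ) = Re(Z)/|Z| = 741/741 = 1.
Step 6 — Type: Im(Z) = 1.576 ⇒ lagging (phase φ = 0.1°).

PF = 1 (lagging, φ = 0.1°)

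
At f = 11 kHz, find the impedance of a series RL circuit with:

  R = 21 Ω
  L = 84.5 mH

Step 1 — Angular frequency: ω = 2π·f = 2π·1.1e+04 = 6.912e+04 rad/s.
Step 2 — Component impedances:
  R: Z = R = 21 Ω
  L: Z = jωL = j·6.912e+04·0.0845 = 0 + j5840 Ω
Step 3 — Series combination: Z_total = R + L = 21 + j5840 Ω = 5840∠89.8° Ω.

Z = 21 + j5840 Ω = 5840∠89.8° Ω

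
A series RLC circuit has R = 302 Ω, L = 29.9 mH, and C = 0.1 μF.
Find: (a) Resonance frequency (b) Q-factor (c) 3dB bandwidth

Step 1 — Resonance: ω₀ = 1/√(LC) = 1/√(0.0299·1e-07) = 1.829e+04 rad/s.
Step 2 — f₀ = ω₀/(2π) = 2911 Hz.
Step 3 — Series Q: Q = ω₀L/R = 1.829e+04·0.0299/302 = 1.811.
Step 4 — Bandwidth: Δω = ω₀/Q = 1.01e+04 rad/s; BW = Δω/(2π) = 1608 Hz.

(a) f₀ = 2911 Hz  (b) Q = 1.811  (c) BW = 1608 Hz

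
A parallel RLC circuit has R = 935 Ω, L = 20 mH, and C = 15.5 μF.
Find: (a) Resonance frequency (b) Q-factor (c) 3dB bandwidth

Step 1 — Resonance: ω₀ = 1/√(LC) = 1/√(0.02·1.55e-05) = 1796 rad/s.
Step 2 — f₀ = ω₀/(2π) = 285.9 Hz.
Step 3 — Parallel Q: Q = R/(ω₀L) = 935/(1796·0.02) = 26.03.
Step 4 — Bandwidth: Δω = ω₀/Q = 69 rad/s; BW = Δω/(2π) = 10.98 Hz.

(a) f₀ = 285.9 Hz  (b) Q = 26.03  (c) BW = 10.98 Hz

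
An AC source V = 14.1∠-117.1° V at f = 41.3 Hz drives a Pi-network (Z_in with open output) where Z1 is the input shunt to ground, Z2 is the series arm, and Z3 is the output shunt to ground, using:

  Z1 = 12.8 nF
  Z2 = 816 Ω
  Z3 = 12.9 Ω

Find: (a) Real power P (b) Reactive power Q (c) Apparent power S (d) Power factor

Step 1 — Angular frequency: ω = 2π·f = 2π·41.3 = 259.5 rad/s.
Step 2 — Component impedances:
  Z1: Z = 1/(jωC) = -j/(ω·C) = 0 - j3.011e+05 Ω
  Z2: Z = R = 816 Ω
  Z3: Z = R = 12.9 Ω
Step 3 — With open output, the series arm Z2 and the output shunt Z3 appear in series to ground: Z2 + Z3 = 828.9 Ω.
Step 4 — Parallel with input shunt Z1: Z_in = Z1 || (Z2 + Z3) = 828.9 - j2.282 Ω = 828.9∠-0.2° Ω.
Step 5 — Source phasor: V = 14.1∠-117.1° V = -6.423 - j12.55 V.
Step 6 — Current: I = V / Z = -0.007707 - j0.01516 A = 0.01701∠-116.9° A.
Step 7 — Complex power: S = V·I* = 0.2398 - j0.0006604 VA.
Step 8 — Real power: P = Re(S) = 0.2398 W.
Step 9 — Reactive power: Q = Im(S) = -0.0006604 VAR.
Step 10 — Apparent power: |S| = 0.2398 VA.
Step 11 — Power factor: PF = P/|S| = 1 (leading).

(a) P = 0.2398 W  (b) Q = -0.0006604 VAR  (c) S = 0.2398 VA  (d) PF = 1 (leading)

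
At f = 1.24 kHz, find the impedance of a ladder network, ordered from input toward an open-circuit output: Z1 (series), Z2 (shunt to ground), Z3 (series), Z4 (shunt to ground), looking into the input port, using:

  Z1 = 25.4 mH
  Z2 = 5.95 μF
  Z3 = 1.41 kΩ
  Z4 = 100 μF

Step 1 — Angular frequency: ω = 2π·f = 2π·1240 = 7791 rad/s.
Step 2 — Component impedances:
  Z1: Z = jωL = j·7791·0.0254 = 0 + j197.9 Ω
  Z2: Z = 1/(jωC) = -j/(ω·C) = 0 - j21.57 Ω
  Z3: Z = R = 1410 Ω
  Z4: Z = 1/(jωC) = -j/(ω·C) = 0 - j1.284 Ω
Step 3 — Ladder network (open output): work backward from the far end, alternating series and parallel combinations. Z_in = 0.3299 + j176.3 Ω = 176.3∠89.9° Ω.

Z = 0.3299 + j176.3 Ω = 176.3∠89.9° Ω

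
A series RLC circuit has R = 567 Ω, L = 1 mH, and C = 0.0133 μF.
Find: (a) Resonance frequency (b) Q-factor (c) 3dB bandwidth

Step 1 — Resonance condition Im(Z)=0 gives ω₀ = 1/√(LC).
Step 2 — ω₀ = 1/√(0.001·1.33e-08) = 2.742e+05 rad/s.
Step 3 — f₀ = ω₀/(2π) = 4.364e+04 Hz.
Step 4 — Series Q: Q = ω₀L/R = 2.742e+05·0.001/567 = 0.4836.
Step 5 — 3dB bandwidth: Δω = ω₀/Q = 5.67e+05 rad/s; BW = Δω/(2π) = 9.024e+04 Hz.

(a) f₀ = 4.364e+04 Hz  (b) Q = 0.4836  (c) BW = 9.024e+04 Hz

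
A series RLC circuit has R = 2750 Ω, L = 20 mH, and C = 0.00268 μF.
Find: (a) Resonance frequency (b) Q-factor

Step 1 — Resonance condition Im(Z)=0 gives ω₀ = 1/√(LC).
Step 2 — ω₀ = 1/√(0.02·2.68e-09) = 1.366e+05 rad/s.
Step 3 — f₀ = ω₀/(2π) = 2.174e+04 Hz.
Step 4 — Series Q: Q = ω₀L/R = 1.366e+05·0.02/2750 = 0.9934.

(a) f₀ = 2.174e+04 Hz  (b) Q = 0.9934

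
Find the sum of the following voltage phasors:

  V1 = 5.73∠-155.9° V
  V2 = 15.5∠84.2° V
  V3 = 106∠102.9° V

Step 1 — Convert each phasor to rectangular form:
  V1 = 5.73·(cos(-155.9°) + j·sin(-155.9°)) = -5.231 - j2.34 V
  V2 = 15.5·(cos(84.2°) + j·sin(84.2°)) = 1.566 + j15.42 V
  V3 = 106·(cos(102.9°) + j·sin(102.9°)) = -23.66 + j103.3 V
Step 2 — Sum components: V_total = -27.33 + j116.4 V.
Step 3 — Convert to polar: |V_total| = 119.6 V, ∠V_total = 103.2°.

V_total = 119.6∠103.2° V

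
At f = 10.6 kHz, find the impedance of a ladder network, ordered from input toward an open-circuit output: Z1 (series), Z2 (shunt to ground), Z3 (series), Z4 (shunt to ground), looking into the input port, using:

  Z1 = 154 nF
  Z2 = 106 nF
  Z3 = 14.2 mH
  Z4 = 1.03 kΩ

Step 1 — Angular frequency: ω = 2π·f = 2π·1.06e+04 = 6.66e+04 rad/s.
Step 2 — Component impedances:
  Z1: Z = 1/(jωC) = -j/(ω·C) = 0 - j97.5 Ω
  Z2: Z = 1/(jωC) = -j/(ω·C) = 0 - j141.6 Ω
  Z3: Z = jωL = j·6.66e+04·0.0142 = 0 + j945.7 Ω
  Z4: Z = R = 1030 Ω
Step 3 — Ladder network (open output): work backward from the far end, alternating series and parallel combinations. Z_in = 12.1 - j248.6 Ω = 248.9∠-87.2° Ω.

Z = 12.1 - j248.6 Ω = 248.9∠-87.2° Ω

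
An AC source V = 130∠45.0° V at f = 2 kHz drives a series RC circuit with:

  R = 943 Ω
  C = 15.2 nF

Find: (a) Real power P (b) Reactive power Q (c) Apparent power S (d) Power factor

Step 1 — Angular frequency: ω = 2π·f = 2π·2000 = 1.257e+04 rad/s.
Step 2 — Component impedances:
  R: Z = R = 943 Ω
  C: Z = 1/(jωC) = -j/(ω·C) = 0 - j5235 Ω
Step 3 — Series combination: Z_total = R + C = 943 - j5235 Ω = 5320∠-79.8° Ω.
Step 4 — Source phasor: V = 130∠45.0° V = 91.92 + j91.92 V.
Step 5 — Current: I = V / Z = -0.01394 + j0.02007 A = 0.02444∠124.8° A.
Step 6 — Complex power: S = V·I* = 0.5632 - j3.127 VA.
Step 7 — Real power: P = Re(S) = 0.5632 W.
Step 8 — Reactive power: Q = Im(S) = -3.127 VAR.
Step 9 — Apparent power: |S| = 3.177 VA.
Step 10 — Power factor: PF = P/|S| = 0.1773 (leading).

(a) P = 0.5632 W  (b) Q = -3.127 VAR  (c) S = 3.177 VA  (d) PF = 0.1773 (leading)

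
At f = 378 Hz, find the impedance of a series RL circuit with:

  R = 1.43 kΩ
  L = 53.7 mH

Step 1 — Angular frequency: ω = 2π·f = 2π·378 = 2375 rad/s.
Step 2 — Component impedances:
  R: Z = R = 1430 Ω
  L: Z = jωL = j·2375·0.0537 = 0 + j127.5 Ω
Step 3 — Series combination: Z_total = R + L = 1430 + j127.5 Ω = 1436∠5.1° Ω.

Z = 1430 + j127.5 Ω = 1436∠5.1° Ω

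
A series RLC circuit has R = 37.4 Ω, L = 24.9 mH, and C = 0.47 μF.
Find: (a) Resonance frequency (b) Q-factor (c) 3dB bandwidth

Step 1 — Resonance condition Im(Z)=0 gives ω₀ = 1/√(LC).
Step 2 — ω₀ = 1/√(0.0249·4.7e-07) = 9244 rad/s.
Step 3 — f₀ = ω₀/(2π) = 1471 Hz.
Step 4 — Series Q: Q = ω₀L/R = 9244·0.0249/37.4 = 6.154.
Step 5 — 3dB bandwidth: Δω = ω₀/Q = 1502 rad/s; BW = Δω/(2π) = 239.1 Hz.

(a) f₀ = 1471 Hz  (b) Q = 6.154  (c) BW = 239.1 Hz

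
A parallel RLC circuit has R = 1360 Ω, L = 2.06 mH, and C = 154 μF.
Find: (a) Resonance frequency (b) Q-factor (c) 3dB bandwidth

Step 1 — Resonance: ω₀ = 1/√(LC) = 1/√(0.00206·0.000154) = 1775 rad/s.
Step 2 — f₀ = ω₀/(2π) = 282.6 Hz.
Step 3 — Parallel Q: Q = R/(ω₀L) = 1360/(1775·0.00206) = 371.8.
Step 4 — Bandwidth: Δω = ω₀/Q = 4.775 rad/s; BW = Δω/(2π) = 0.7599 Hz.

(a) f₀ = 282.6 Hz  (b) Q = 371.8  (c) BW = 0.7599 Hz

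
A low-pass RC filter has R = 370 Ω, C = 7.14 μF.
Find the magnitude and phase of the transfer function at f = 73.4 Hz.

Step 1 — Angular frequency: ω = 2π·73.4 = 461.2 rad/s.
Step 2 — Transfer function: H(jω) = 1/(1 + jωRC).
Step 3 — Denominator: 1 + jωRC = 1 + j·461.2·370·7.14e-06 = 1 + j1.218.
Step 4 — H = 0.4025 - j0.4904.
Step 5 — Magnitude: |H| = 0.6344 (-4.0 dB); phase: φ = -50.6°.

|H| = 0.6344 (-4.0 dB), φ = -50.6°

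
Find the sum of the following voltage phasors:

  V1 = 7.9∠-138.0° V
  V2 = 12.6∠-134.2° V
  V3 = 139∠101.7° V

Step 1 — Convert each phasor to rectangular form:
  V1 = 7.9·(cos(-138.0°) + j·sin(-138.0°)) = -5.871 - j5.286 V
  V2 = 12.6·(cos(-134.2°) + j·sin(-134.2°)) = -8.784 - j9.033 V
  V3 = 139·(cos(101.7°) + j·sin(101.7°)) = -28.19 + j136.1 V
Step 2 — Sum components: V_total = -42.84 + j121.8 V.
Step 3 — Convert to polar: |V_total| = 129.1 V, ∠V_total = 109.4°.

V_total = 129.1∠109.4° V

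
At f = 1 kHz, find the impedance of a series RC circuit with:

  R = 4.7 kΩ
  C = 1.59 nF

Step 1 — Angular frequency: ω = 2π·f = 2π·1000 = 6283 rad/s.
Step 2 — Component impedances:
  R: Z = R = 4700 Ω
  C: Z = 1/(jωC) = -j/(ω·C) = 0 - j1.001e+05 Ω
Step 3 — Series combination: Z_total = R + C = 4700 - j1.001e+05 Ω = 1.002e+05∠-87.3° Ω.

Z = 4700 - j1.001e+05 Ω = 1.002e+05∠-87.3° Ω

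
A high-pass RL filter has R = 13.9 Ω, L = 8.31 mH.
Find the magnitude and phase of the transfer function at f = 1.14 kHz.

Step 1 — Angular frequency: ω = 2π·1140 = 7163 rad/s.
Step 2 — Transfer function: H(jω) = jωL/(R + jωL).
Step 3 — Numerator jωL = j·59.52; denominator R + jωL = 13.9 + j59.52.
Step 4 — H = 0.9483 + j0.2214.
Step 5 — Magnitude: |H| = 0.9738 (-0.2 dB); phase: φ = 13.1°.

|H| = 0.9738 (-0.2 dB), φ = 13.1°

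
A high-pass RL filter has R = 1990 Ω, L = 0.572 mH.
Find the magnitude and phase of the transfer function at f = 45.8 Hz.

Step 1 — Angular frequency: ω = 2π·45.8 = 287.8 rad/s.
Step 2 — Transfer function: H(jω) = jωL/(R + jωL).
Step 3 — Numerator jωL = j·0.1646; denominator R + jωL = 1990 + j0.1646.
Step 4 — H = 6.842e-09 + j8.272e-05.
Step 5 — Magnitude: |H| = 8.272e-05 (-81.6 dB); phase: φ = 90.0°.

|H| = 8.272e-05 (-81.6 dB), φ = 90.0°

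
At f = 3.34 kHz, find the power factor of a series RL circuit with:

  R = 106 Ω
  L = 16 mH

Step 1 — Angular frequency: ω = 2π·f = 2π·3340 = 2.099e+04 rad/s.
Step 2 — Component impedances:
  R: Z = R = 106 Ω
  L: Z = jωL = j·2.099e+04·0.016 = 0 + j335.8 Ω
Step 3 — Series combination: Z_total = R + L = 106 + j335.8 Ω = 352.1∠72.5° Ω.
Step 4 — Power factor: PF = cos(φ) = Re(Z)/|Z| = 106/352.11 = 0.301.
Step 5 — Type: Im(Z) = 335.8 ⇒ lagging (phase φ = 72.5°).

PF = 0.301 (lagging, φ = 72.5°)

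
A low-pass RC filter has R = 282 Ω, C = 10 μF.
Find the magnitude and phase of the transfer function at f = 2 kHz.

Step 1 — Angular frequency: ω = 2π·2000 = 1.257e+04 rad/s.
Step 2 — Transfer function: H(jω) = 1/(1 + jωRC).
Step 3 — Denominator: 1 + jωRC = 1 + j·1.257e+04·282·1e-05 = 1 + j35.44.
Step 4 — H = 0.0007957 - j0.0282.
Step 5 — Magnitude: |H| = 0.02821 (-31.0 dB); phase: φ = -88.4°.

|H| = 0.02821 (-31.0 dB), φ = -88.4°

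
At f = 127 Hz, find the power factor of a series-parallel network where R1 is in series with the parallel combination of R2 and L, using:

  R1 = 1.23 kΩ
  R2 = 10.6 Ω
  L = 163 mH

Step 1 — Angular frequency: ω = 2π·f = 2π·127 = 798 rad/s.
Step 2 — Component impedances:
  R1: Z = R = 1230 Ω
  R2: Z = R = 10.6 Ω
  L: Z = jωL = j·798·0.163 = 0 + j130.1 Ω
Step 3 — Parallel branch: R2 || L = 1/(1/R2 + 1/L) = 10.53 + j0.8582 Ω.
Step 4 — Series with R1: Z_total = R1 + (R2 || L) = 1241 + j0.8582 Ω = 1241∠0.0° Ω.
Step 5 — Power factor: PF = cos(φ) = Re(Z)/|Z| = 1241/1241 = 1.
Step 6 — Type: Im(Z) = 0.8582 ⇒ lagging (phase φ = 0.0°).

PF = 1 (lagging, φ = 0.0°)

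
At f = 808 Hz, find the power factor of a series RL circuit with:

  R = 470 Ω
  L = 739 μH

Step 1 — Angular frequency: ω = 2π·f = 2π·808 = 5077 rad/s.
Step 2 — Component impedances:
  R: Z = R = 470 Ω
  L: Z = jωL = j·5077·0.000739 = 0 + j3.752 Ω
Step 3 — Series combination: Z_total = R + L = 470 + j3.752 Ω = 470∠0.5° Ω.
Step 4 — Power factor: PF = cos(φ) = Re(Z)/|Z| = 470/470 = 1.
Step 5 — Type: Im(Z) = 3.752 ⇒ lagging (phase φ = 0.5°).

PF = 1 (lagging, φ = 0.5°)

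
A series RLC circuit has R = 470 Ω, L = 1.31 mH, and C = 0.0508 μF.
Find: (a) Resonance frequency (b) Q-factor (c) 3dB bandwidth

Step 1 — Resonance: ω₀ = 1/√(LC) = 1/√(0.00131·5.08e-08) = 1.226e+05 rad/s.
Step 2 — f₀ = ω₀/(2π) = 1.951e+04 Hz.
Step 3 — Series Q: Q = ω₀L/R = 1.226e+05·0.00131/470 = 0.3417.
Step 4 — Bandwidth: Δω = ω₀/Q = 3.588e+05 rad/s; BW = Δω/(2π) = 5.71e+04 Hz.

(a) f₀ = 1.951e+04 Hz  (b) Q = 0.3417  (c) BW = 5.71e+04 Hz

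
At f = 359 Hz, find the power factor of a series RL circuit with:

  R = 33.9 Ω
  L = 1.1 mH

Step 1 — Angular frequency: ω = 2π·f = 2π·359 = 2256 rad/s.
Step 2 — Component impedances:
  R: Z = R = 33.9 Ω
  L: Z = jωL = j·2256·0.0011 = 0 + j2.481 Ω
Step 3 — Series combination: Z_total = R + L = 33.9 + j2.481 Ω = 33.99∠4.2° Ω.
Step 4 — Power factor: PF = cos(φ) = Re(Z)/|Z| = 33.9/33.991 = 0.9973.
Step 5 — Type: Im(Z) = 2.481 ⇒ lagging (phase φ = 4.2°).

PF = 0.9973 (lagging, φ = 4.2°)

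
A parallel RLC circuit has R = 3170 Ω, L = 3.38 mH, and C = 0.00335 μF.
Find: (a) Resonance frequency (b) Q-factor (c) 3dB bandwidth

Step 1 — Resonance: ω₀ = 1/√(LC) = 1/√(0.00338·3.35e-09) = 2.972e+05 rad/s.
Step 2 — f₀ = ω₀/(2π) = 4.73e+04 Hz.
Step 3 — Parallel Q: Q = R/(ω₀L) = 3170/(2.972e+05·0.00338) = 3.156.
Step 4 — Bandwidth: Δω = ω₀/Q = 9.417e+04 rad/s; BW = Δω/(2π) = 1.499e+04 Hz.

(a) f₀ = 4.73e+04 Hz  (b) Q = 3.156  (c) BW = 1.499e+04 Hz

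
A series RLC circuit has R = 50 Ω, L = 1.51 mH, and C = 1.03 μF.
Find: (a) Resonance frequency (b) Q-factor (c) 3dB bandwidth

Step 1 — Resonance condition Im(Z)=0 gives ω₀ = 1/√(LC).
Step 2 — ω₀ = 1/√(0.00151·1.03e-06) = 2.536e+04 rad/s.
Step 3 — f₀ = ω₀/(2π) = 4036 Hz.
Step 4 — Series Q: Q = ω₀L/R = 2.536e+04·0.00151/50 = 0.7658.
Step 5 — 3dB bandwidth: Δω = ω₀/Q = 3.311e+04 rad/s; BW = Δω/(2π) = 5270 Hz.

(a) f₀ = 4036 Hz  (b) Q = 0.7658  (c) BW = 5270 Hz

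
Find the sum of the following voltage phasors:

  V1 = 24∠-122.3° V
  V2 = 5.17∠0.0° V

Step 1 — Convert each phasor to rectangular form:
  V1 = 24·(cos(-122.3°) + j·sin(-122.3°)) = -12.82 - j20.29 V
  V2 = 5.17·(cos(0.0°) + j·sin(0.0°)) = 5.17 V
Step 2 — Sum components: V_total = -7.654 - j20.29 V.
Step 3 — Convert to polar: |V_total| = 21.68 V, ∠V_total = -110.7°.

V_total = 21.68∠-110.7° V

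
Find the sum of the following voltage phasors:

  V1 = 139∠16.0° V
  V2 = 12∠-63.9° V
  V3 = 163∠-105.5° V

Step 1 — Convert each phasor to rectangular form:
  V1 = 139·(cos(16.0°) + j·sin(16.0°)) = 133.6 + j38.31 V
  V2 = 12·(cos(-63.9°) + j·sin(-63.9°)) = 5.279 - j10.78 V
  V3 = 163·(cos(-105.5°) + j·sin(-105.5°)) = -43.56 - j157.1 V
Step 2 — Sum components: V_total = 95.33 - j129.5 V.
Step 3 — Convert to polar: |V_total| = 160.8 V, ∠V_total = -53.6°.

V_total = 160.8∠-53.6° V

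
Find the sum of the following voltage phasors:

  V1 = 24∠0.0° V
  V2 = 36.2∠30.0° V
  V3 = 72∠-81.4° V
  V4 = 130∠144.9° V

Step 1 — Convert each phasor to rectangular form:
  V1 = 24·(cos(0.0°) + j·sin(0.0°)) = 24 V
  V2 = 36.2·(cos(30.0°) + j·sin(30.0°)) = 31.35 + j18.1 V
  V3 = 72·(cos(-81.4°) + j·sin(-81.4°)) = 10.77 - j71.19 V
  V4 = 130·(cos(144.9°) + j·sin(144.9°)) = -106.4 + j74.75 V
Step 2 — Sum components: V_total = -40.24 + j21.66 V.
Step 3 — Convert to polar: |V_total| = 45.7 V, ∠V_total = 151.7°.

V_total = 45.7∠151.7° V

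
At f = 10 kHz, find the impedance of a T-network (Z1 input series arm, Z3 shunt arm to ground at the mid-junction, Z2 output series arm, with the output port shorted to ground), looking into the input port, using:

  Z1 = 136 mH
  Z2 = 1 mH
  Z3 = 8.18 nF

Step 1 — Angular frequency: ω = 2π·f = 2π·1e+04 = 6.283e+04 rad/s.
Step 2 — Component impedances:
  Z1: Z = jωL = j·6.283e+04·0.136 = 0 + j8545 Ω
  Z2: Z = jωL = j·6.283e+04·0.001 = 0 + j62.83 Ω
  Z3: Z = 1/(jωC) = -j/(ω·C) = 0 - j1946 Ω
Step 3 — With the output port shorted to ground, the output series arm Z2 runs from the junction to ground; the shunt arm Z3 also runs from the junction to ground. They appear in parallel: Z3 || Z2 = 0 + j64.93 Ω.
Step 4 — Series with input arm Z1: Z_in = Z1 + (Z3 || Z2) = 0 + j8610 Ω = 8610∠90.0° Ω.

Z = 0 + j8610 Ω = 8610∠90.0° Ω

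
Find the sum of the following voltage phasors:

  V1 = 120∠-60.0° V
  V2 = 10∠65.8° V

Step 1 — Convert each phasor to rectangular form:
  V1 = 120·(cos(-60.0°) + j·sin(-60.0°)) = 60 - j103.9 V
  V2 = 10·(cos(65.8°) + j·sin(65.8°)) = 4.099 + j9.121 V
Step 2 — Sum components: V_total = 64.1 - j94.8 V.
Step 3 — Convert to polar: |V_total| = 114.4 V, ∠V_total = -55.9°.

V_total = 114.4∠-55.9° V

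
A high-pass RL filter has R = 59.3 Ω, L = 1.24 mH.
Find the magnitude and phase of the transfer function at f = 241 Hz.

Step 1 — Angular frequency: ω = 2π·241 = 1514 rad/s.
Step 2 — Transfer function: H(jω) = jωL/(R + jωL).
Step 3 — Numerator jωL = j·1.878; denominator R + jωL = 59.3 + j1.878.
Step 4 — H = 0.001002 + j0.03163.
Step 5 — Magnitude: |H| = 0.03165 (-30.0 dB); phase: φ = 88.2°.

|H| = 0.03165 (-30.0 dB), φ = 88.2°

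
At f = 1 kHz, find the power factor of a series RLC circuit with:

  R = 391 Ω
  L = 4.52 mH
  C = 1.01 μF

Step 1 — Angular frequency: ω = 2π·f = 2π·1000 = 6283 rad/s.
Step 2 — Component impedances:
  R: Z = R = 391 Ω
  L: Z = jωL = j·6283·0.00452 = 0 + j28.4 Ω
  C: Z = 1/(jωC) = -j/(ω·C) = 0 - j157.6 Ω
Step 3 — Series combination: Z_total = R + L + C = 391 - j129.2 Ω = 411.8∠-18.3° Ω.
Step 4 — Power factor: PF = cos(φ) = Re(Z)/|Z| = 391/411.8 = 0.9495.
Step 5 — Type: Im(Z) = -129.2 ⇒ leading (phase φ = -18.3°).

PF = 0.9495 (leading, φ = -18.3°)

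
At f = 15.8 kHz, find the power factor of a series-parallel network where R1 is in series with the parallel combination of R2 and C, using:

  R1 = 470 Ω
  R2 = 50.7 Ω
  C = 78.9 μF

Step 1 — Angular frequency: ω = 2π·f = 2π·1.58e+04 = 9.927e+04 rad/s.
Step 2 — Component impedances:
  R1: Z = R = 470 Ω
  R2: Z = R = 50.7 Ω
  C: Z = 1/(jωC) = -j/(ω·C) = 0 - j0.1277 Ω
Step 3 — Parallel branch: R2 || C = 1/(1/R2 + 1/C) = 0.0003215 - j0.1277 Ω.
Step 4 — Series with R1: Z_total = R1 + (R2 || C) = 470 - j0.1277 Ω = 470∠-0.0° Ω.
Step 5 — Power factor: PF = cos(φ) = Re(Z)/|Z| = 470/470 = 1.
Step 6 — Type: Im(Z) = -0.1277 ⇒ leading (phase φ = -0.0°).

PF = 1 (leading, φ = -0.0°)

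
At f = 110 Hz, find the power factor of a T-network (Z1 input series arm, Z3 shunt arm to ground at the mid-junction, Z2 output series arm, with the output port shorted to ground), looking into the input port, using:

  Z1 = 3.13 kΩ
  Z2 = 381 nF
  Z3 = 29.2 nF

Step 1 — Angular frequency: ω = 2π·f = 2π·110 = 691.2 rad/s.
Step 2 — Component impedances:
  Z1: Z = R = 3130 Ω
  Z2: Z = 1/(jωC) = -j/(ω·C) = 0 - j3798 Ω
  Z3: Z = 1/(jωC) = -j/(ω·C) = 0 - j4.955e+04 Ω
Step 3 — With the output port shorted to ground, the output series arm Z2 runs from the junction to ground; the shunt arm Z3 also runs from the junction to ground. They appear in parallel: Z3 || Z2 = 0 - j3527 Ω.
Step 4 — Series with input arm Z1: Z_in = Z1 + (Z3 || Z2) = 3130 - j3527 Ω = 4716∠-48.4° Ω.
Step 5 — Power factor: PF = cos(φ) = Re(Z)/|Z| = 3130/4716 = 0.6637.
Step 6 — Type: Im(Z) = -3527 ⇒ leading (phase φ = -48.4°).

PF = 0.6637 (leading, φ = -48.4°)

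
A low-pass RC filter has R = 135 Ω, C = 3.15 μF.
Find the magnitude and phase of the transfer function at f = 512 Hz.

Step 1 — Angular frequency: ω = 2π·512 = 3217 rad/s.
Step 2 — Transfer function: H(jω) = 1/(1 + jωRC).
Step 3 — Denominator: 1 + jωRC = 1 + j·3217·135·3.15e-06 = 1 + j1.368.
Step 4 — H = 0.3483 - j0.4764.
Step 5 — Magnitude: |H| = 0.5901 (-4.6 dB); phase: φ = -53.8°.

|H| = 0.5901 (-4.6 dB), φ = -53.8°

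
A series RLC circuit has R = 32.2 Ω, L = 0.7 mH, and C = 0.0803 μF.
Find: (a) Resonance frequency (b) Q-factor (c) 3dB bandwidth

Step 1 — Resonance condition Im(Z)=0 gives ω₀ = 1/√(LC).
Step 2 — ω₀ = 1/√(0.0007·8.03e-08) = 1.334e+05 rad/s.
Step 3 — f₀ = ω₀/(2π) = 2.123e+04 Hz.
Step 4 — Series Q: Q = ω₀L/R = 1.334e+05·0.0007/32.2 = 2.9.
Step 5 — 3dB bandwidth: Δω = ω₀/Q = 4.6e+04 rad/s; BW = Δω/(2π) = 7321 Hz.

(a) f₀ = 2.123e+04 Hz  (b) Q = 2.9  (c) BW = 7321 Hz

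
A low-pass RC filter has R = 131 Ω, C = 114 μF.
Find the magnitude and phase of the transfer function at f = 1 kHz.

Step 1 — Angular frequency: ω = 2π·1000 = 6283 rad/s.
Step 2 — Transfer function: H(jω) = 1/(1 + jωRC).
Step 3 — Denominator: 1 + jωRC = 1 + j·6283·131·0.000114 = 1 + j93.83.
Step 4 — H = 0.0001136 - j0.01066.
Step 5 — Magnitude: |H| = 0.01066 (-39.4 dB); phase: φ = -89.4°.

|H| = 0.01066 (-39.4 dB), φ = -89.4°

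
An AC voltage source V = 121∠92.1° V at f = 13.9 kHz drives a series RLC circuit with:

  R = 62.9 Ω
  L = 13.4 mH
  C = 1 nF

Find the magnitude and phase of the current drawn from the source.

Step 1 — Angular frequency: ω = 2π·f = 2π·1.39e+04 = 8.734e+04 rad/s.
Step 2 — Component impedances:
  R: Z = R = 62.9 Ω
  L: Z = jωL = j·8.734e+04·0.0134 = 0 + j1170 Ω
  C: Z = 1/(jωC) = -j/(ω·C) = 0 - j1.145e+04 Ω
Step 3 — Series combination: Z_total = R + L + C = 62.9 - j1.028e+04 Ω = 1.028e+04∠-89.6° Ω.
Step 4 — Source phasor: V = 121∠92.1° V = -4.434 + j120.9 V.
Step 5 — Ohm's law: I = V / Z_total = (-4.434 + j120.9) / (62.9 - j1.028e+04) = -0.01177 - j0.0003593 A.
Step 6 — Convert to polar: |I| = 0.01177 A, ∠I = -178.3°.

I = 0.01177∠-178.3° A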